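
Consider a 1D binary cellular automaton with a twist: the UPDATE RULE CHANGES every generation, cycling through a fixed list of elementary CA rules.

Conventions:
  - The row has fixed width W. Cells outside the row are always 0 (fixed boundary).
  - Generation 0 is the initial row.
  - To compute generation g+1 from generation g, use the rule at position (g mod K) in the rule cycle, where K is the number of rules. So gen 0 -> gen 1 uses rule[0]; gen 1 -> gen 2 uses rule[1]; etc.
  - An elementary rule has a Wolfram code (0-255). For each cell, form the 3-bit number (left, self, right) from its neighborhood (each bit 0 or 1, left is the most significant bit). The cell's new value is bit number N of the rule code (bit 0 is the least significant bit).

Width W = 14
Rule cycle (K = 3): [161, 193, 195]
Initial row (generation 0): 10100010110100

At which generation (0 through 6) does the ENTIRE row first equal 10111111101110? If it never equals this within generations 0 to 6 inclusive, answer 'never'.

Answer: never

Derivation:
Gen 0: 10100010110100
Gen 1 (rule 161): 01001001001001
Gen 2 (rule 193): 00000000000000
Gen 3 (rule 195): 11111111111111
Gen 4 (rule 161): 01111111111110
Gen 5 (rule 193): 00111111111110
Gen 6 (rule 195): 11011111111110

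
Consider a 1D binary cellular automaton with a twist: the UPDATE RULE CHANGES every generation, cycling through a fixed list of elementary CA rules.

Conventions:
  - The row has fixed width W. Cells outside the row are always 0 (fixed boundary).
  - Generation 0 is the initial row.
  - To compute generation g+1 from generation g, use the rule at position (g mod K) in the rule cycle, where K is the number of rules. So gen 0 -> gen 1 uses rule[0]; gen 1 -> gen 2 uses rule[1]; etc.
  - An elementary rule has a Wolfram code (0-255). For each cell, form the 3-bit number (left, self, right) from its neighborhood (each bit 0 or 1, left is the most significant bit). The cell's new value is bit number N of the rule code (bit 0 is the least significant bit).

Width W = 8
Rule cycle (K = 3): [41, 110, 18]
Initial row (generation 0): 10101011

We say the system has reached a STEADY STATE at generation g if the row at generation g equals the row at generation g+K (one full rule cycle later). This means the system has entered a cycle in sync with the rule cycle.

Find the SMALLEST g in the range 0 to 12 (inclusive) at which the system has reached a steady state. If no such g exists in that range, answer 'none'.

Answer: none

Derivation:
Gen 0: 10101011
Gen 1 (rule 41): 01010110
Gen 2 (rule 110): 11111110
Gen 3 (rule 18): 00000001
Gen 4 (rule 41): 11111100
Gen 5 (rule 110): 10000100
Gen 6 (rule 18): 01001010
Gen 7 (rule 41): 00000100
Gen 8 (rule 110): 00001100
Gen 9 (rule 18): 00010010
Gen 10 (rule 41): 11000000
Gen 11 (rule 110): 11000000
Gen 12 (rule 18): 00100000
Gen 13 (rule 41): 10001111
Gen 14 (rule 110): 10011001
Gen 15 (rule 18): 01100110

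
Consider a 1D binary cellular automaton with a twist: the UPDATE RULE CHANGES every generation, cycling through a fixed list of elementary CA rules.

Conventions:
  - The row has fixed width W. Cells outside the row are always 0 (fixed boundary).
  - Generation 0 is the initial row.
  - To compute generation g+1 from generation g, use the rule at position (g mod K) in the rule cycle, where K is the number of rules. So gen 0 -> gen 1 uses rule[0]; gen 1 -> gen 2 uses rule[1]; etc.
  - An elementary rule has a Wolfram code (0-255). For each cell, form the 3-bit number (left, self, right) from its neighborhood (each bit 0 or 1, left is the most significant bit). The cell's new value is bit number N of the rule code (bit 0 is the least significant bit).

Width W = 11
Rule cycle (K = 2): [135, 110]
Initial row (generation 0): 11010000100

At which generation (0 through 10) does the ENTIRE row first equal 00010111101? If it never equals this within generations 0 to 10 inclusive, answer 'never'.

Gen 0: 11010000100
Gen 1 (rule 135): 00010111101
Gen 2 (rule 110): 00111100111
Gen 3 (rule 135): 11011001010
Gen 4 (rule 110): 11111011110
Gen 5 (rule 135): 01110001100
Gen 6 (rule 110): 11010011100
Gen 7 (rule 135): 00010101001
Gen 8 (rule 110): 00111111011
Gen 9 (rule 135): 11011110000
Gen 10 (rule 110): 11110010000

Answer: 1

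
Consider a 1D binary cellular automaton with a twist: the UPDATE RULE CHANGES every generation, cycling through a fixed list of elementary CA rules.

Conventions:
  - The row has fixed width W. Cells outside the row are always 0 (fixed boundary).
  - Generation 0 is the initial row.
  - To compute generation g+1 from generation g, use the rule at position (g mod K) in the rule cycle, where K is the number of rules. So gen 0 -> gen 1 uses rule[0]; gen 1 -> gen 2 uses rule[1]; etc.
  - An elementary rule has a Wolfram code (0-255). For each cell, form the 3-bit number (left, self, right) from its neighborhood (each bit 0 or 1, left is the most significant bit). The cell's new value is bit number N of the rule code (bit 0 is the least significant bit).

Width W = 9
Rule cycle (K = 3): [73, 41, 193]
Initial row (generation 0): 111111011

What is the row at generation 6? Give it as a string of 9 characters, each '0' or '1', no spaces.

Gen 0: 111111011
Gen 1 (rule 73): 100001011
Gen 2 (rule 41): 001100110
Gen 3 (rule 193): 100100010
Gen 4 (rule 73): 000001000
Gen 5 (rule 41): 111100011
Gen 6 (rule 193): 011101001

Answer: 011101001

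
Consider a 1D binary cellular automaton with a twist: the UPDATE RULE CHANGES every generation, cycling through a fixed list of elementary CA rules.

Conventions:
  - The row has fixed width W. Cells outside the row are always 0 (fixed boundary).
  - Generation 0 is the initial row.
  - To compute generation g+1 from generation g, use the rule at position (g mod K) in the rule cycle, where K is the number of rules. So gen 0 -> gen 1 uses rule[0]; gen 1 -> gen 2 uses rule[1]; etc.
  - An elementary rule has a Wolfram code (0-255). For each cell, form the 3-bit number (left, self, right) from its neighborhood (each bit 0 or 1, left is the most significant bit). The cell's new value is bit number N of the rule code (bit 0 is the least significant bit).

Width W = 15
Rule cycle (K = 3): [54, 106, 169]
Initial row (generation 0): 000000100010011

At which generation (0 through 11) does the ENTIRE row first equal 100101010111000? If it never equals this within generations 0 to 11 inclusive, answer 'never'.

Answer: never

Derivation:
Gen 0: 000000100010011
Gen 1 (rule 54): 000001110111100
Gen 2 (rule 106): 000011011100100
Gen 3 (rule 169): 111010111000001
Gen 4 (rule 54): 000111000100011
Gen 5 (rule 106): 001101001000111
Gen 6 (rule 169): 101010000010110
Gen 7 (rule 54): 111111000111001
Gen 8 (rule 106): 100001001101010
Gen 9 (rule 169): 001100001010100
Gen 10 (rule 54): 010010011111110
Gen 11 (rule 106): 100100110000010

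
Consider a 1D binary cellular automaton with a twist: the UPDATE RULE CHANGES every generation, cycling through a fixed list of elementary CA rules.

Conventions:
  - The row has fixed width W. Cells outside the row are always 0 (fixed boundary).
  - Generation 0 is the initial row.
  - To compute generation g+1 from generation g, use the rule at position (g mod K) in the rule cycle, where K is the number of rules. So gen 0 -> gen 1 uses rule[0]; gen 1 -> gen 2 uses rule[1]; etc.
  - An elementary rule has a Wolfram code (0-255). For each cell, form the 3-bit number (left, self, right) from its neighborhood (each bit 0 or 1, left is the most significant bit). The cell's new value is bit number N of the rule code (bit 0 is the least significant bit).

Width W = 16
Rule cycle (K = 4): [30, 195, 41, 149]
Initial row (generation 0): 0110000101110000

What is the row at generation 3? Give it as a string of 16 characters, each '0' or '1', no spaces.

Answer: 0001001001000010

Derivation:
Gen 0: 0110000101110000
Gen 1 (rule 30): 1101001101001000
Gen 2 (rule 195): 0100010100010011
Gen 3 (rule 41): 0001001001000010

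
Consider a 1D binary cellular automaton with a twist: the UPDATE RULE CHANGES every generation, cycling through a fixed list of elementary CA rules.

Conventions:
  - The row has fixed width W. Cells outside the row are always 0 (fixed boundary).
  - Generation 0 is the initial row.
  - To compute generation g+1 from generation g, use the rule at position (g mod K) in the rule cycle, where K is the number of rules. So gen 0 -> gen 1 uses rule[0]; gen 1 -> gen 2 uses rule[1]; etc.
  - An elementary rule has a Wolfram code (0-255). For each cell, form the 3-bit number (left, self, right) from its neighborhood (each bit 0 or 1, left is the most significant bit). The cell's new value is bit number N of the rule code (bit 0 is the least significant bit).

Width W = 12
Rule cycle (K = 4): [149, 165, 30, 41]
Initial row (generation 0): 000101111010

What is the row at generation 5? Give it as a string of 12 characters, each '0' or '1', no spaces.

Gen 0: 000101111010
Gen 1 (rule 149): 110100110011
Gen 2 (rule 165): 001100000000
Gen 3 (rule 30): 011010000000
Gen 4 (rule 41): 010100111111
Gen 5 (rule 149): 010110011110

Answer: 010110011110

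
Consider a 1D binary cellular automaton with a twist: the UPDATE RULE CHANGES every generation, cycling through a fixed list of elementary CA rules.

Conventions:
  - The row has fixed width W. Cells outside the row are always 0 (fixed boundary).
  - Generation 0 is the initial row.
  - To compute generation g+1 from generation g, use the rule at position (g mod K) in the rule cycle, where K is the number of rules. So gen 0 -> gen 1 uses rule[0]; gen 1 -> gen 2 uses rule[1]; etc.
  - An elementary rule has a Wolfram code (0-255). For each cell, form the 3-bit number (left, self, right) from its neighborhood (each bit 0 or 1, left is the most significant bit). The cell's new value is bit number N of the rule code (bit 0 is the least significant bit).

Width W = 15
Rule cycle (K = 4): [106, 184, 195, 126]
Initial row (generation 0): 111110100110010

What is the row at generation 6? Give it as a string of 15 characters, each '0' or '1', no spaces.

Answer: 010001010101000

Derivation:
Gen 0: 111110100110010
Gen 1 (rule 106): 100011001110100
Gen 2 (rule 184): 010010101101010
Gen 3 (rule 195): 100100000100000
Gen 4 (rule 126): 111110001110000
Gen 5 (rule 106): 100010011010000
Gen 6 (rule 184): 010001010101000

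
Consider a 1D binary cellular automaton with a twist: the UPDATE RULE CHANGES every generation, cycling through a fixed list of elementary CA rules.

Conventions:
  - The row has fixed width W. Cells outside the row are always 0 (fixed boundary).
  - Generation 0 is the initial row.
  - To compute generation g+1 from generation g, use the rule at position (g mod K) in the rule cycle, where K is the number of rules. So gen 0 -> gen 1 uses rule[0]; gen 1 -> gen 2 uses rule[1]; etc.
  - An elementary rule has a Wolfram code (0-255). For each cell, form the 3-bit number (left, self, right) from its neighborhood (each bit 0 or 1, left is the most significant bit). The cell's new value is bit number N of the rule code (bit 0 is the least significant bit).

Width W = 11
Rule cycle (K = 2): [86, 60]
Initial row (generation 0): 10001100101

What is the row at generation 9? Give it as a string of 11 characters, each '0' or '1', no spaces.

Answer: 10100010011

Derivation:
Gen 0: 10001100101
Gen 1 (rule 86): 11010111101
Gen 2 (rule 60): 10111100011
Gen 3 (rule 86): 10000110101
Gen 4 (rule 60): 11000101111
Gen 5 (rule 86): 01101100001
Gen 6 (rule 60): 01011010001
Gen 7 (rule 86): 11001011011
Gen 8 (rule 60): 10101110110
Gen 9 (rule 86): 10100010011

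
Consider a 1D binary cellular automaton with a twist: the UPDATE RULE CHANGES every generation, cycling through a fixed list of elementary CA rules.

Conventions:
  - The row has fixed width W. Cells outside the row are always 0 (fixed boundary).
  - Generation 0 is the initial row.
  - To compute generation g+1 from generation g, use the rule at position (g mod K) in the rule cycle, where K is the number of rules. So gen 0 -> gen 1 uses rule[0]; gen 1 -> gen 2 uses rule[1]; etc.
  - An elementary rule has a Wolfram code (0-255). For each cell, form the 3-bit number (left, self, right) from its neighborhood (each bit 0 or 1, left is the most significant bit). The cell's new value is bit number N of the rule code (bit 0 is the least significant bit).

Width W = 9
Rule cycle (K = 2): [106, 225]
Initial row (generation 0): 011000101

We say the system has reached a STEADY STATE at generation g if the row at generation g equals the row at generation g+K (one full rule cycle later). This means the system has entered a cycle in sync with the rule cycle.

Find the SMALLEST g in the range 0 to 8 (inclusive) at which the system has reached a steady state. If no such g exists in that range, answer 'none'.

Gen 0: 011000101
Gen 1 (rule 106): 111001010
Gen 2 (rule 225): 011000100
Gen 3 (rule 106): 111001000
Gen 4 (rule 225): 011000011
Gen 5 (rule 106): 111000111
Gen 6 (rule 225): 011010011
Gen 7 (rule 106): 111100111
Gen 8 (rule 225): 011100011
Gen 9 (rule 106): 110100111
Gen 10 (rule 225): 011000011

Answer: none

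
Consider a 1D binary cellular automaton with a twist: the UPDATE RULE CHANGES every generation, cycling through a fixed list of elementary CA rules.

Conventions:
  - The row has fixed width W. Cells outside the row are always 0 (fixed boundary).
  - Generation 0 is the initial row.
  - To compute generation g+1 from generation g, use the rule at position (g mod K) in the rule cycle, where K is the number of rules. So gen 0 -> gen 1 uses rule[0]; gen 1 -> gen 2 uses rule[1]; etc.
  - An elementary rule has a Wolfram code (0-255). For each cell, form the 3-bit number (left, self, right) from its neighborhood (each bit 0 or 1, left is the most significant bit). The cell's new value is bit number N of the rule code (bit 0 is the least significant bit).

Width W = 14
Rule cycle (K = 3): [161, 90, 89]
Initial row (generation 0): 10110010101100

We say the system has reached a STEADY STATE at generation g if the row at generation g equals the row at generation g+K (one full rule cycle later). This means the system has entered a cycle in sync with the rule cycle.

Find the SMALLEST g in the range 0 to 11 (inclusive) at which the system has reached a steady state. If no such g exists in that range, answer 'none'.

Answer: none

Derivation:
Gen 0: 10110010101100
Gen 1 (rule 161): 01000001010001
Gen 2 (rule 90): 10100010001010
Gen 3 (rule 89): 00011001100001
Gen 4 (rule 161): 11000000001100
Gen 5 (rule 90): 11100000011110
Gen 6 (rule 89): 10111111010011
Gen 7 (rule 161): 01011110100000
Gen 8 (rule 90): 10010010010000
Gen 9 (rule 89): 01001001001111
Gen 10 (rule 161): 00000000000110
Gen 11 (rule 90): 00000000001111
Gen 12 (rule 89): 11111111101001
Gen 13 (rule 161): 01111111010000
Gen 14 (rule 90): 11000001001000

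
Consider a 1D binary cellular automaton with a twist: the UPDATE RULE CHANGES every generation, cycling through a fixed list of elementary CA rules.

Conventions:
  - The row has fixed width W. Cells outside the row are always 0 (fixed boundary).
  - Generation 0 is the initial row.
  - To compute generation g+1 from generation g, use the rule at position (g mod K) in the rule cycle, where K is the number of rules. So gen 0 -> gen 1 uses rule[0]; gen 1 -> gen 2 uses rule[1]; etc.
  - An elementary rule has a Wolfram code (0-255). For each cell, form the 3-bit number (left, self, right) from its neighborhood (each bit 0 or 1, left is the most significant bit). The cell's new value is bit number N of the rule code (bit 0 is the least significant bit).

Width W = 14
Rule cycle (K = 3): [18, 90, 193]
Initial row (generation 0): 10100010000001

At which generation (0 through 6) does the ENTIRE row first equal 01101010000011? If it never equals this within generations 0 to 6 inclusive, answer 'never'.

Gen 0: 10100010000001
Gen 1 (rule 18): 00010101000010
Gen 2 (rule 90): 00100000100101
Gen 3 (rule 193): 10001110000000
Gen 4 (rule 18): 01010001000000
Gen 5 (rule 90): 10001010100000
Gen 6 (rule 193): 00100000001111

Answer: never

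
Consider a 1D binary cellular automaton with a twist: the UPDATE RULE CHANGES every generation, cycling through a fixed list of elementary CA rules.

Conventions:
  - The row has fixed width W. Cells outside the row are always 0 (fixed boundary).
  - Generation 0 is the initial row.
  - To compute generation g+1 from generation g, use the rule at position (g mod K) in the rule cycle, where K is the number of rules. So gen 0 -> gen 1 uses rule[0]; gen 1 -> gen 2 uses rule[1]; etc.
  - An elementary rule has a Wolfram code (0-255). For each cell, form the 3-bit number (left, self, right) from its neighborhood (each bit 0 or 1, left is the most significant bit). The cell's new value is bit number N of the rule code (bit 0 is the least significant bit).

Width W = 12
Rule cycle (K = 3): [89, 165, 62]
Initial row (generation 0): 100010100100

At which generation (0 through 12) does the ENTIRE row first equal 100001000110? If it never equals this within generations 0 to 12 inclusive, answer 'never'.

Gen 0: 100010100100
Gen 1 (rule 89): 011000010011
Gen 2 (rule 165): 000011010000
Gen 3 (rule 62): 000110111000
Gen 4 (rule 89): 110110101111
Gen 5 (rule 165): 001001110110
Gen 6 (rule 62): 011111001101
Gen 7 (rule 89): 010001101100
Gen 8 (rule 165): 010100010001
Gen 9 (rule 62): 111110111011
Gen 10 (rule 89): 100010101011
Gen 11 (rule 165): 101011111100
Gen 12 (rule 62): 111110000010

Answer: never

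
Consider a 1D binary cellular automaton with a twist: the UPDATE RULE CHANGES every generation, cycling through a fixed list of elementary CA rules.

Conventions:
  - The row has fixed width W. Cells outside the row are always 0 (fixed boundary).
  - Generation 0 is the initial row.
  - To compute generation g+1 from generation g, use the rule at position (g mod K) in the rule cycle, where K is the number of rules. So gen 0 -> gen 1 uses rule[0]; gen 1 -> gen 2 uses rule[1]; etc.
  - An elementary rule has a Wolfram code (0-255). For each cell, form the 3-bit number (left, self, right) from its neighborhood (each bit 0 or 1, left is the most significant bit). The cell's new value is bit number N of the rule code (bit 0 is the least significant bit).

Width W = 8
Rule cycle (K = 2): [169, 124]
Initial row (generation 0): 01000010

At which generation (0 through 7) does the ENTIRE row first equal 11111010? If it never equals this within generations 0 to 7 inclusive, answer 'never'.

Answer: 5

Derivation:
Gen 0: 01000010
Gen 1 (rule 169): 00011000
Gen 2 (rule 124): 00011100
Gen 3 (rule 169): 11011001
Gen 4 (rule 124): 11111101
Gen 5 (rule 169): 11111010
Gen 6 (rule 124): 10001111
Gen 7 (rule 169): 00101110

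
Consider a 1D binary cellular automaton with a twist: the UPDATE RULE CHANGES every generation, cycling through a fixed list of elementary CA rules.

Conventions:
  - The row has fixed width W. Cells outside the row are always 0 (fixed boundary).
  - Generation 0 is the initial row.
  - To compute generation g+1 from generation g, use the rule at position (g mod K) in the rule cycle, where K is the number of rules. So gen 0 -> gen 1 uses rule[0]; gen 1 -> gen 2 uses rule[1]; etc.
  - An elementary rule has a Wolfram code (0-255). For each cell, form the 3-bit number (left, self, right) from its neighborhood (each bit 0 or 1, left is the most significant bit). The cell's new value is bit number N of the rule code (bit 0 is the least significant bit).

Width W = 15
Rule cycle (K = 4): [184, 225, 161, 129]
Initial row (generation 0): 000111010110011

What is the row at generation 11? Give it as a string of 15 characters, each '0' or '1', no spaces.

Gen 0: 000111010110011
Gen 1 (rule 184): 000110101101010
Gen 2 (rule 225): 110011010110100
Gen 3 (rule 161): 000000101001001
Gen 4 (rule 129): 111110000000000
Gen 5 (rule 184): 111101000000000
Gen 6 (rule 225): 011110011111111
Gen 7 (rule 161): 001100001111110
Gen 8 (rule 129): 100001100111100
Gen 9 (rule 184): 010001010111010
Gen 10 (rule 225): 000100101011100
Gen 11 (rule 161): 110000010101001

Answer: 110000010101001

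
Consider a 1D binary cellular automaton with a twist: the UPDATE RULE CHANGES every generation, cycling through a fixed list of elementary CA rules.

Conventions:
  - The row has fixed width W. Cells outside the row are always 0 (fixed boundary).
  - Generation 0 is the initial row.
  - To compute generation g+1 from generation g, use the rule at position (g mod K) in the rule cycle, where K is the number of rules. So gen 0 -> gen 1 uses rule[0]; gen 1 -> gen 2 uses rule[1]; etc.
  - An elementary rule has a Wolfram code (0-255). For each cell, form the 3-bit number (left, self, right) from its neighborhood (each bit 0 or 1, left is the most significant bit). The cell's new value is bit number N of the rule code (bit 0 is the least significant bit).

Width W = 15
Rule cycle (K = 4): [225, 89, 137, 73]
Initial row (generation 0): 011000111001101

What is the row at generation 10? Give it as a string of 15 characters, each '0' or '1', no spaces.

Gen 0: 011000111001101
Gen 1 (rule 225): 001010011000110
Gen 2 (rule 89): 100001011110111
Gen 3 (rule 137): 001100011100110
Gen 4 (rule 73): 101101010100110
Gen 5 (rule 225): 010110101000010
Gen 6 (rule 89): 000110000111001
Gen 7 (rule 137): 110100110110000
Gen 8 (rule 73): 110000110110111
Gen 9 (rule 225): 010110011011011
Gen 10 (rule 89): 000111011011011

Answer: 000111011011011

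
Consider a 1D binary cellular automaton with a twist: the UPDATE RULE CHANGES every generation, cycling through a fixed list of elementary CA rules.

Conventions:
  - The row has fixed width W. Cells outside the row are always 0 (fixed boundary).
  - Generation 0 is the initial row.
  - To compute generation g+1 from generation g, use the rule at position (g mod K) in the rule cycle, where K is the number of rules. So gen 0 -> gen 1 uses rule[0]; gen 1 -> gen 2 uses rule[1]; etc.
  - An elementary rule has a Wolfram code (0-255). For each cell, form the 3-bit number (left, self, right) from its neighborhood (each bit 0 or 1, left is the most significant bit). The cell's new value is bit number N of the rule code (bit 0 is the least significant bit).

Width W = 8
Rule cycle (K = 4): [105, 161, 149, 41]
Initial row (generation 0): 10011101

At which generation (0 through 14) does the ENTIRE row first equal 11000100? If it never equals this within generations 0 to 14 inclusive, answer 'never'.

Answer: 6

Derivation:
Gen 0: 10011101
Gen 1 (rule 105): 00010110
Gen 2 (rule 161): 11001000
Gen 3 (rule 149): 00101111
Gen 4 (rule 41): 10011000
Gen 5 (rule 105): 00011011
Gen 6 (rule 161): 11000100
Gen 7 (rule 149): 00110111
Gen 8 (rule 41): 10101100
Gen 9 (rule 105): 01011101
Gen 10 (rule 161): 00101010
Gen 11 (rule 149): 10101011
Gen 12 (rule 41): 01010110
Gen 13 (rule 105): 00101110
Gen 14 (rule 161): 10010100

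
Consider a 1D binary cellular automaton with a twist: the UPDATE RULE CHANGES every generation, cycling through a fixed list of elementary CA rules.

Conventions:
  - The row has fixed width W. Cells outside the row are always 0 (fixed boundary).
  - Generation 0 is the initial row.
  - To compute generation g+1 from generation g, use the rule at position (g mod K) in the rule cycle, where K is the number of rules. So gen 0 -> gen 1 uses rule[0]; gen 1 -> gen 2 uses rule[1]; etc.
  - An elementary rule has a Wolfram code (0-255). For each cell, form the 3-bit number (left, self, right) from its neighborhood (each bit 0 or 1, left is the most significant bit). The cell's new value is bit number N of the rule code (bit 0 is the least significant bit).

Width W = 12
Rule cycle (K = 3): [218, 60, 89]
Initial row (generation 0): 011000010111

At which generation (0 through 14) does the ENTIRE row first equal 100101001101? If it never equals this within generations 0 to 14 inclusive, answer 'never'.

Answer: never

Derivation:
Gen 0: 011000010111
Gen 1 (rule 218): 111100100111
Gen 2 (rule 60): 100010110100
Gen 3 (rule 89): 011000110011
Gen 4 (rule 218): 111101111111
Gen 5 (rule 60): 100011000000
Gen 6 (rule 89): 011011111111
Gen 7 (rule 218): 111011111111
Gen 8 (rule 60): 100110000000
Gen 9 (rule 89): 010111111111
Gen 10 (rule 218): 100111111111
Gen 11 (rule 60): 110100000000
Gen 12 (rule 89): 110011111111
Gen 13 (rule 218): 111111111111
Gen 14 (rule 60): 100000000000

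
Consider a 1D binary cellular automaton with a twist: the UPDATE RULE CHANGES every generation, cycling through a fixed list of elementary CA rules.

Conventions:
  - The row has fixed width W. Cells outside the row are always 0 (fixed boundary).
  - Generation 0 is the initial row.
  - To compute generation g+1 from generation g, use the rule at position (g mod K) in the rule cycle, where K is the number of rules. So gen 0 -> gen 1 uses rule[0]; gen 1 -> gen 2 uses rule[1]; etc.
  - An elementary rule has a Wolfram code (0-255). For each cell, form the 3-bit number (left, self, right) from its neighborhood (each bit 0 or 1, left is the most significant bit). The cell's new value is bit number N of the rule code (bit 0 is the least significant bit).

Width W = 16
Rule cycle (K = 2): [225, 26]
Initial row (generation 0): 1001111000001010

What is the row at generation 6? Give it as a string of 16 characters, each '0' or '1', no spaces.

Answer: 1000001010111010

Derivation:
Gen 0: 1001111000001010
Gen 1 (rule 225): 0000111011100100
Gen 2 (rule 26): 0001100010011010
Gen 3 (rule 225): 1100101000001100
Gen 4 (rule 26): 1011000100011010
Gen 5 (rule 225): 0101010001001100
Gen 6 (rule 26): 1000001010111010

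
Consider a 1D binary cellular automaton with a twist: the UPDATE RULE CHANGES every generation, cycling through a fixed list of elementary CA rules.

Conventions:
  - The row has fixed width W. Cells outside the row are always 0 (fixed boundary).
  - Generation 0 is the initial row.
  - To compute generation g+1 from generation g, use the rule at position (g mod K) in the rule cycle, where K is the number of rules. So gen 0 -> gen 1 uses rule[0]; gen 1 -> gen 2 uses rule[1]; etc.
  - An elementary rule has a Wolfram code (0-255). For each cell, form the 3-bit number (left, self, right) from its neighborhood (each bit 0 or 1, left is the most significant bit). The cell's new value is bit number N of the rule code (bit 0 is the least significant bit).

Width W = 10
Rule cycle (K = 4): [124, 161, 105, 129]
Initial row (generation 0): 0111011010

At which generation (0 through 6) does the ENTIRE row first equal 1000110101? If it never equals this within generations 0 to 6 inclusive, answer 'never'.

Answer: never

Derivation:
Gen 0: 0111011010
Gen 1 (rule 124): 0101111111
Gen 2 (rule 161): 0010111110
Gen 3 (rule 105): 1001100010
Gen 4 (rule 129): 0000001000
Gen 5 (rule 124): 0000001100
Gen 6 (rule 161): 1111100001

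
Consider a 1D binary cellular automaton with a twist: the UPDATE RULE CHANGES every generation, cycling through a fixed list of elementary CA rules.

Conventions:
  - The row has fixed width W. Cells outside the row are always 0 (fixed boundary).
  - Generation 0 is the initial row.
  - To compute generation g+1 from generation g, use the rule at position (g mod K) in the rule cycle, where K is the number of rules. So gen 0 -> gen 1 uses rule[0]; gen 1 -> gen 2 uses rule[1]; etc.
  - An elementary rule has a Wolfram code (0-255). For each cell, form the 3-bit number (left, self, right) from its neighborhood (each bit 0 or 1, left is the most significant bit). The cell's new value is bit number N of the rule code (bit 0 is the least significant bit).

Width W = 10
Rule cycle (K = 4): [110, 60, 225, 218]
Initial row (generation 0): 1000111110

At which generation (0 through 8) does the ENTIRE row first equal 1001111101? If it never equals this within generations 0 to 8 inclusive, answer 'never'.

Gen 0: 1000111110
Gen 1 (rule 110): 1001100010
Gen 2 (rule 60): 1101010011
Gen 3 (rule 225): 0110100001
Gen 4 (rule 218): 1110010010
Gen 5 (rule 110): 1010110110
Gen 6 (rule 60): 1111101101
Gen 7 (rule 225): 0111110110
Gen 8 (rule 218): 1111110111

Answer: never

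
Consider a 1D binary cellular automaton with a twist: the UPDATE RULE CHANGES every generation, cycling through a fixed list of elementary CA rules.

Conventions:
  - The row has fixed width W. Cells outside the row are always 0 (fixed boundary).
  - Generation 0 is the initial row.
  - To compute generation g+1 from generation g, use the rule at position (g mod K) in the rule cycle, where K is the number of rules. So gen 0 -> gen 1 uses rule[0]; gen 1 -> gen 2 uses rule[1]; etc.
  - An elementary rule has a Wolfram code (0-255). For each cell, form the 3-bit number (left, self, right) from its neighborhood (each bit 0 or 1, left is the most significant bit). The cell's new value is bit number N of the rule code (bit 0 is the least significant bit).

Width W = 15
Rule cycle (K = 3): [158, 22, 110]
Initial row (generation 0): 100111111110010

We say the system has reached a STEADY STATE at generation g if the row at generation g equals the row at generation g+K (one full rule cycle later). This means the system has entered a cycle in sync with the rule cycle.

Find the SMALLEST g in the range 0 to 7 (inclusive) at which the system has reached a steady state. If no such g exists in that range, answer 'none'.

Answer: 2

Derivation:
Gen 0: 100111111110010
Gen 1 (rule 158): 111111111101111
Gen 2 (rule 22): 000000000000000
Gen 3 (rule 110): 000000000000000
Gen 4 (rule 158): 000000000000000
Gen 5 (rule 22): 000000000000000
Gen 6 (rule 110): 000000000000000
Gen 7 (rule 158): 000000000000000
Gen 8 (rule 22): 000000000000000
Gen 9 (rule 110): 000000000000000
Gen 10 (rule 158): 000000000000000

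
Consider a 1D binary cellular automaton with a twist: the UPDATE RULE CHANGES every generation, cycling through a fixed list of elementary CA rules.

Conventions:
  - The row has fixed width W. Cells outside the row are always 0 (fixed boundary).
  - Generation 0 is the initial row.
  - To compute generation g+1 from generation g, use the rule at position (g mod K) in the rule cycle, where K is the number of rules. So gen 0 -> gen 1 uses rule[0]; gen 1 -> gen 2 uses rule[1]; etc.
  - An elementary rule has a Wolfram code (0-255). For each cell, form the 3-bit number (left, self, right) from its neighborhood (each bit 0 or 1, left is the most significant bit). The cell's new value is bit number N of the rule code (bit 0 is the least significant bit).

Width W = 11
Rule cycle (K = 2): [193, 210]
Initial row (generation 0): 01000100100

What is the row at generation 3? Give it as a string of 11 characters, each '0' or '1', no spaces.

Answer: 10000011000

Derivation:
Gen 0: 01000100100
Gen 1 (rule 193): 00010000001
Gen 2 (rule 210): 00101000010
Gen 3 (rule 193): 10000011000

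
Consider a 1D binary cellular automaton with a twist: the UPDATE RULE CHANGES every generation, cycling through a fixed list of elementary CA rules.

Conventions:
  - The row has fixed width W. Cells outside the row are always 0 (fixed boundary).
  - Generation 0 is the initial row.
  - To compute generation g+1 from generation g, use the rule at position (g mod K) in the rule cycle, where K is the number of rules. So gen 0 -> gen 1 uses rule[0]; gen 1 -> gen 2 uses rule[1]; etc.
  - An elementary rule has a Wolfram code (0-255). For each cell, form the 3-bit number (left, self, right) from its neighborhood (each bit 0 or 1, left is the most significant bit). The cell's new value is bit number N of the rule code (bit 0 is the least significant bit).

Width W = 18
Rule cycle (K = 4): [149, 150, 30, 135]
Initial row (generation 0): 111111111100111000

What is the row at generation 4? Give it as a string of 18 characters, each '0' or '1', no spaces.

Answer: 101011110100110110

Derivation:
Gen 0: 111111111100111000
Gen 1 (rule 149): 011111111010010111
Gen 2 (rule 150): 101111110011110010
Gen 3 (rule 30): 101000001110001111
Gen 4 (rule 135): 101011110100110110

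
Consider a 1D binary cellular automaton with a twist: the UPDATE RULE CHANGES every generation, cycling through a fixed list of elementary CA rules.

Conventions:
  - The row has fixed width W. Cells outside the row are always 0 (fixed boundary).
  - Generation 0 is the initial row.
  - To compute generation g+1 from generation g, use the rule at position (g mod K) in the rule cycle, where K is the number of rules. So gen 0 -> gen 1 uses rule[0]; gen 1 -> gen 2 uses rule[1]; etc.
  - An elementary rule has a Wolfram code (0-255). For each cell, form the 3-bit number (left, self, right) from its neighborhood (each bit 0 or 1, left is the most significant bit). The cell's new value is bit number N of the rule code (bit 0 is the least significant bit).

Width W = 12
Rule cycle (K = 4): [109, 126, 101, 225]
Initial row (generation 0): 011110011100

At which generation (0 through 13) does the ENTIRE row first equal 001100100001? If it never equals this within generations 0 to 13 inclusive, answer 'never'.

Answer: 11

Derivation:
Gen 0: 011110011100
Gen 1 (rule 109): 010010010101
Gen 2 (rule 126): 111111111111
Gen 3 (rule 101): 000000000001
Gen 4 (rule 225): 111111111100
Gen 5 (rule 109): 100000000101
Gen 6 (rule 126): 110000001111
Gen 7 (rule 101): 010111100001
Gen 8 (rule 225): 001011101100
Gen 9 (rule 109): 101110111101
Gen 10 (rule 126): 111011100111
Gen 11 (rule 101): 001100100001
Gen 12 (rule 225): 100100001100
Gen 13 (rule 109): 100101101101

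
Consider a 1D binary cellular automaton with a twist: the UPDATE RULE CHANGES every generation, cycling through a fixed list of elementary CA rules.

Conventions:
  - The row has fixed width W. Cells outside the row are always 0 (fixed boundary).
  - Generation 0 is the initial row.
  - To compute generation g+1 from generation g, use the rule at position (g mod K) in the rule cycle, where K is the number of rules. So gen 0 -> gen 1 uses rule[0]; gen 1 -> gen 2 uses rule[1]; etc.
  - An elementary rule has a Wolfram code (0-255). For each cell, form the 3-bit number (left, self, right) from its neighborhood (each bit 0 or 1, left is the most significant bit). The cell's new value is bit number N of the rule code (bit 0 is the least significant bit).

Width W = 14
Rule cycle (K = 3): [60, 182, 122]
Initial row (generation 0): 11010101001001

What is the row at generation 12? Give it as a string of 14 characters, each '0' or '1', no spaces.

Gen 0: 11010101001001
Gen 1 (rule 60): 10111111101101
Gen 2 (rule 182): 11011111010011
Gen 3 (rule 122): 11110001101111
Gen 4 (rule 60): 10001001011000
Gen 5 (rule 182): 11011111100100
Gen 6 (rule 122): 11110000111010
Gen 7 (rule 60): 10001000100111
Gen 8 (rule 182): 11011101111010
Gen 9 (rule 122): 11110111001101
Gen 10 (rule 60): 10001100101011
Gen 11 (rule 182): 11010011111100
Gen 12 (rule 122): 11101110000110

Answer: 11101110000110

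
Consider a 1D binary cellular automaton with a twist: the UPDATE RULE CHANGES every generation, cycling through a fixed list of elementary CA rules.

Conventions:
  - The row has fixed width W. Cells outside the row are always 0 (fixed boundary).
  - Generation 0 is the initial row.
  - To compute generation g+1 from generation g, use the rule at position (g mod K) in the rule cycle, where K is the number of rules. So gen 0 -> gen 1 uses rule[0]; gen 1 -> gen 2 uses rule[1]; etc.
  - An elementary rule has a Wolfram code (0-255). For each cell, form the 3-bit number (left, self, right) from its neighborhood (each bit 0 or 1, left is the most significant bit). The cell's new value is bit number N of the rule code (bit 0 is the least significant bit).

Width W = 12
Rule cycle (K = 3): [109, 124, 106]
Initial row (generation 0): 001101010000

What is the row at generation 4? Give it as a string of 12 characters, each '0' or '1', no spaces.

Gen 0: 001101010000
Gen 1 (rule 109): 101111110111
Gen 2 (rule 124): 111000011101
Gen 3 (rule 106): 101000110110
Gen 4 (rule 109): 111010111110

Answer: 111010111110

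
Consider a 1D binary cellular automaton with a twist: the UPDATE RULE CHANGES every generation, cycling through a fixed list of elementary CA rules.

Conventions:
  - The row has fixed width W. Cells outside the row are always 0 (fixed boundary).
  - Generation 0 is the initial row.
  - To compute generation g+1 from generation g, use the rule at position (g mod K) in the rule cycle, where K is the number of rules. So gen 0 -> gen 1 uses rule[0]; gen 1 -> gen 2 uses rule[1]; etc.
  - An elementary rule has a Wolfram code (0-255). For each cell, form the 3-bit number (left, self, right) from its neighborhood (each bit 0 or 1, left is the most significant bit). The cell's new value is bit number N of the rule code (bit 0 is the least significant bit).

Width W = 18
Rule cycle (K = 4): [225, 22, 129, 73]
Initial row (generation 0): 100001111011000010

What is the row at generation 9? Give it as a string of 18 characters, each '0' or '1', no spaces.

Answer: 010010010110101011

Derivation:
Gen 0: 100001111011000010
Gen 1 (rule 225): 001100111101011000
Gen 2 (rule 22): 010011000001000100
Gen 3 (rule 129): 000000011100010001
Gen 4 (rule 73): 111111010101000100
Gen 5 (rule 225): 011111101010010001
Gen 6 (rule 22): 100000001011111011
Gen 7 (rule 129): 001111100001110000
Gen 8 (rule 73): 101000101101010111
Gen 9 (rule 225): 010010010110101011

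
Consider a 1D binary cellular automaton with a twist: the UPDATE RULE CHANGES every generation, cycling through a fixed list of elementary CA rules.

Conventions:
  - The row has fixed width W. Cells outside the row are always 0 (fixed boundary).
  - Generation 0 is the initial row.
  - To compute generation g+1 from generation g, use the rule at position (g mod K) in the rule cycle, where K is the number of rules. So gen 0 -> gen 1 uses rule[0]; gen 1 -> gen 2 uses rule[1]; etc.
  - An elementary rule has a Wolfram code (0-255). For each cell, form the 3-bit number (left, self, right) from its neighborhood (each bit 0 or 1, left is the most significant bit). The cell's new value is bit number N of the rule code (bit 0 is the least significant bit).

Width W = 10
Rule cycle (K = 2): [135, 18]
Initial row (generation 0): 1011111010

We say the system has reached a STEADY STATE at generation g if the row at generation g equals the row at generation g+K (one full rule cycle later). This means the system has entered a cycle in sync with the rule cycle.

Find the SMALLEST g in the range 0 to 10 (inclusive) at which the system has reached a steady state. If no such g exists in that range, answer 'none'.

Answer: 7

Derivation:
Gen 0: 1011111010
Gen 1 (rule 135): 1001110010
Gen 2 (rule 18): 0110001101
Gen 3 (rule 135): 1000110001
Gen 4 (rule 18): 0101001010
Gen 5 (rule 135): 1101011010
Gen 6 (rule 18): 0000000001
Gen 7 (rule 135): 1111111111
Gen 8 (rule 18): 0000000000
Gen 9 (rule 135): 1111111111
Gen 10 (rule 18): 0000000000
Gen 11 (rule 135): 1111111111
Gen 12 (rule 18): 0000000000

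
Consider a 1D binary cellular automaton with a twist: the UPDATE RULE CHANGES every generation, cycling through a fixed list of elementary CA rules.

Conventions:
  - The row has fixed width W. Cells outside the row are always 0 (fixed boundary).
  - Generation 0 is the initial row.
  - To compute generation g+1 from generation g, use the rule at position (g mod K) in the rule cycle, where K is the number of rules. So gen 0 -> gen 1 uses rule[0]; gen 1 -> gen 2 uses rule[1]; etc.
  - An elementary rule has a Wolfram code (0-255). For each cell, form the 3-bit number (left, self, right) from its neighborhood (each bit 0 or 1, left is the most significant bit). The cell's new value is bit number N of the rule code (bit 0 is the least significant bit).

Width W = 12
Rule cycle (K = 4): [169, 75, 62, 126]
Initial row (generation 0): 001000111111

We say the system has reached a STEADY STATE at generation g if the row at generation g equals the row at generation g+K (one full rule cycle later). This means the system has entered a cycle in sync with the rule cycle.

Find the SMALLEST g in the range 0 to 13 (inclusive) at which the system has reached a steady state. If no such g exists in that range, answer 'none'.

Gen 0: 001000111111
Gen 1 (rule 169): 100010111110
Gen 2 (rule 75): 001100100010
Gen 3 (rule 62): 011011110111
Gen 4 (rule 126): 111110011101
Gen 5 (rule 169): 111100011010
Gen 6 (rule 75): 100101111000
Gen 7 (rule 62): 111111000100
Gen 8 (rule 126): 100001101110
Gen 9 (rule 169): 001101011100
Gen 10 (rule 75): 111100010101
Gen 11 (rule 62): 100010111111
Gen 12 (rule 126): 110111100001
Gen 13 (rule 169): 101111001100
Gen 14 (rule 75): 001001011101
Gen 15 (rule 62): 011111110011
Gen 16 (rule 126): 110000011111
Gen 17 (rule 169): 100111011110

Answer: none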